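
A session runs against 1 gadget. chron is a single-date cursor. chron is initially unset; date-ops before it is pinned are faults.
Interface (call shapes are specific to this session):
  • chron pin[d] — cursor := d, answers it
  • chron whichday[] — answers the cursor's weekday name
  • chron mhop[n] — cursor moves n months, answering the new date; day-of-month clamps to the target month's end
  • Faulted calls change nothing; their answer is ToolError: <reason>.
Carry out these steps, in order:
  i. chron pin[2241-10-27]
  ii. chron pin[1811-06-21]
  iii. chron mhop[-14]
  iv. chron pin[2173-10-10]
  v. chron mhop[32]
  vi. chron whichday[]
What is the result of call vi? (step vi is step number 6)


I try chron pin(d=2241-10-27), and see 2241-10-27.
Now I run chron pin(d=1811-06-21), and observe 1811-06-21.
Now I run chron mhop(n=-14), which returns 1810-04-21.
Now I run chron pin(d=2173-10-10), and observe 2173-10-10.
I use chron mhop(n=32): 2176-06-10.
Using chron whichday: Monday.

Answer: Monday


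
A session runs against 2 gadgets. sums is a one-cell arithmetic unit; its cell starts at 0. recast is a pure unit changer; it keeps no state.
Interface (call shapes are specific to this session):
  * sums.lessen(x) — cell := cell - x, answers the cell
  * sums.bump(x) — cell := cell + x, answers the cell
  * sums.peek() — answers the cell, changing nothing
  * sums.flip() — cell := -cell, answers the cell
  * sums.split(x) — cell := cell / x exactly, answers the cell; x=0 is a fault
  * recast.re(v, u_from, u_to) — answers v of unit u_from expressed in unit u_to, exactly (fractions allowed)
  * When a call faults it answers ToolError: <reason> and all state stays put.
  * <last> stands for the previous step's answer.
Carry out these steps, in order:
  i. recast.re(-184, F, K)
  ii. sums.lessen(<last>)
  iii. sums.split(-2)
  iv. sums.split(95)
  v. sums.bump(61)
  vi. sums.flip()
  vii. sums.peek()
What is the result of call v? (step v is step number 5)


Answer: 234863/3800

Derivation:
// recast.re(v='-184', u_from='F', u_to='K') -> 3063/20
// sums.lessen(x='<last>') -> -3063/20
// sums.split(x='-2') -> 3063/40
// sums.split(x='95') -> 3063/3800
// sums.bump(x='61') -> 234863/3800
// sums.flip() -> -234863/3800
// sums.peek() -> -234863/3800


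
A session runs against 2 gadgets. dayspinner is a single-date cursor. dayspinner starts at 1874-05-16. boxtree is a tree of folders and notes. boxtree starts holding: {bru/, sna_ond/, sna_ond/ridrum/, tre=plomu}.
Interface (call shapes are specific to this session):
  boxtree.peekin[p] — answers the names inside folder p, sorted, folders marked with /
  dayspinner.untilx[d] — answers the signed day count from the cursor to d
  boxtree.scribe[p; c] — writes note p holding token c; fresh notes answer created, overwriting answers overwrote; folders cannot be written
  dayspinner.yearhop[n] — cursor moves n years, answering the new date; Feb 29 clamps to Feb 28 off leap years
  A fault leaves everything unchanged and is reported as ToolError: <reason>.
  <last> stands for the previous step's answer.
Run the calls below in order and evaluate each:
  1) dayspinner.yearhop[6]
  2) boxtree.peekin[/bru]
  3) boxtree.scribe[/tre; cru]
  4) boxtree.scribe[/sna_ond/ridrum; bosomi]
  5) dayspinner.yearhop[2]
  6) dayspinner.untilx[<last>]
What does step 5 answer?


Answer: 1882-05-16

Derivation:
I try yearhop passing n→6, and get 1880-05-16.
Calling peekin passing p→/bru, which returns [].
I use scribe passing p→/tre, c→cru, → overwrote.
Calling scribe passing p→/sna_ond/ridrum, c→bosomi, which returns ToolError: is a directory.
I invoke yearhop passing n→2, → 1882-05-16.
I call untilx passing d→<last>, giving 0.


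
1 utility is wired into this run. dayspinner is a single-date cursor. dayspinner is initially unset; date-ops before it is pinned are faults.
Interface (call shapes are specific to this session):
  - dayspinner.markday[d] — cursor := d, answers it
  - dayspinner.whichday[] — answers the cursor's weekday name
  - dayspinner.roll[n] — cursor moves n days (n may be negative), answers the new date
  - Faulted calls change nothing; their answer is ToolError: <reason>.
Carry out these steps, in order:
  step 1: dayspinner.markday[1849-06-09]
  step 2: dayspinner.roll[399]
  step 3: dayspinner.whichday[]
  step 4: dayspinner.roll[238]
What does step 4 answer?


==> dayspinner.markday(d: 1849-06-09)
<== 1849-06-09
==> dayspinner.roll(n: 399)
<== 1850-07-13
==> dayspinner.whichday()
<== Saturday
==> dayspinner.roll(n: 238)
<== 1851-03-08

Answer: 1851-03-08


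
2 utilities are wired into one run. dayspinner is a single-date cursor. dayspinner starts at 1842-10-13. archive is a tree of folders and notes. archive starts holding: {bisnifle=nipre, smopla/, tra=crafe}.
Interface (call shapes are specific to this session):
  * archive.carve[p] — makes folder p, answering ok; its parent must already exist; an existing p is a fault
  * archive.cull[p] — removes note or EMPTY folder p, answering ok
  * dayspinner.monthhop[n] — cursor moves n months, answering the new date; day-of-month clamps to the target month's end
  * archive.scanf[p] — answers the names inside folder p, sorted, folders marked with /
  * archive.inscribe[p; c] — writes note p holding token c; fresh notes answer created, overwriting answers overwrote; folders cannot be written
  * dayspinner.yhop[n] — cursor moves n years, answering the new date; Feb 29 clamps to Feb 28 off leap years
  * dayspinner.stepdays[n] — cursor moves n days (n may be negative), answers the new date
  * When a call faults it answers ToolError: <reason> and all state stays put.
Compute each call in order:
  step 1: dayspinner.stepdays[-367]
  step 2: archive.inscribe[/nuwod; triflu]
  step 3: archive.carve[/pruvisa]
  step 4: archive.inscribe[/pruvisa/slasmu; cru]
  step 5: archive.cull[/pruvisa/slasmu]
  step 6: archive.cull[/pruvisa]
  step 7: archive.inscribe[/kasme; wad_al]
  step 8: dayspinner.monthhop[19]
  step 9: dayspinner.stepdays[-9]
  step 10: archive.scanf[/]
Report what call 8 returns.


Act: stepdays[n→-367]
Obs: 1841-10-11
Act: inscribe[p→/nuwod; c→triflu]
Obs: created
Act: carve[p→/pruvisa]
Obs: ok
Act: inscribe[p→/pruvisa/slasmu; c→cru]
Obs: created
Act: cull[p→/pruvisa/slasmu]
Obs: ok
Act: cull[p→/pruvisa]
Obs: ok
Act: inscribe[p→/kasme; c→wad_al]
Obs: created
Act: monthhop[n→19]
Obs: 1843-05-11
Act: stepdays[n→-9]
Obs: 1843-05-02
Act: scanf[p→/]
Obs: [bisnifle, kasme, nuwod, smopla/, tra]

Answer: 1843-05-11


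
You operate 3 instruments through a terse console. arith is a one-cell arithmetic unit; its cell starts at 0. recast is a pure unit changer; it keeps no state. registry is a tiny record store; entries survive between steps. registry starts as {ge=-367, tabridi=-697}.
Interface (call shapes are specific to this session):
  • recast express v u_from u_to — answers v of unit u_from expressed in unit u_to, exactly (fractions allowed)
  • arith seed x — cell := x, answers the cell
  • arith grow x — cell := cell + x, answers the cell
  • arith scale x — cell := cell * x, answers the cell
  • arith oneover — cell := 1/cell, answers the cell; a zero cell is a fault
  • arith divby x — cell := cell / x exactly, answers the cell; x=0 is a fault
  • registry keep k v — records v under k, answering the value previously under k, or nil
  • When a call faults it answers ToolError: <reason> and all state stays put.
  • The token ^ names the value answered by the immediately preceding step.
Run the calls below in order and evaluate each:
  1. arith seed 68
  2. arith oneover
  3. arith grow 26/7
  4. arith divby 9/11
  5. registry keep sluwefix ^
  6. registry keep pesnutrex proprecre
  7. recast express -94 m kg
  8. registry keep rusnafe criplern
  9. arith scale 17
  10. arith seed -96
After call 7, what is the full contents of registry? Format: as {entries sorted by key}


>>> arith seed x='68'
:: 68
>>> arith oneover
:: 1/68
>>> arith grow x='26/7'
:: 1775/476
>>> arith divby x='9/11'
:: 19525/4284
>>> registry keep k='sluwefix' v='^'
:: nil
>>> registry keep k='pesnutrex' v='proprecre'
:: nil
>>> recast express v='-94' u_from='m' u_to='kg'
:: ToolError: incompatible units
>>> registry keep k='rusnafe' v='criplern'
:: nil
>>> arith scale x='17'
:: 19525/252
>>> arith seed x='-96'
:: -96

Answer: {ge=-367, pesnutrex=proprecre, sluwefix=19525/4284, tabridi=-697}


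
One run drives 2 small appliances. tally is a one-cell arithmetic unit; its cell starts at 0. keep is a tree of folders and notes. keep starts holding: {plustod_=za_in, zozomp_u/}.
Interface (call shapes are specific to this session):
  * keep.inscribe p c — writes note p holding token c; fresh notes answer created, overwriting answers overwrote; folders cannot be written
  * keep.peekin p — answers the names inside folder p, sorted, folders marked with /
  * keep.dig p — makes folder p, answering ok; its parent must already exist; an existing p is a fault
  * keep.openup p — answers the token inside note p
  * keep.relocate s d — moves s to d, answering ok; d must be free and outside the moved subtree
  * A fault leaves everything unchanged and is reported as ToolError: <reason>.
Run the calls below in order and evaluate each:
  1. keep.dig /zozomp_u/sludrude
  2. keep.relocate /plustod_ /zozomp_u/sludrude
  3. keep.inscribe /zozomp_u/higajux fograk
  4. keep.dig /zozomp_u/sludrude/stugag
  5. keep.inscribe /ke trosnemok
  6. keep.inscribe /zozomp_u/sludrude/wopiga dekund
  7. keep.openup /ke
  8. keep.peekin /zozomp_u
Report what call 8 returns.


Answer: [higajux, sludrude/]

Derivation:
I use keep.dig using p=/zozomp_u/sludrude, yielding ok.
Invoking keep.relocate using s=/plustod_, d=/zozomp_u/sludrude, and observe ToolError: exists.
I use keep.inscribe using p=/zozomp_u/higajux, c=fograk, and see created.
Then keep.dig using p=/zozomp_u/sludrude/stugag, → ok.
I use keep.inscribe using p=/ke, c=trosnemok, giving created.
Now I run keep.inscribe using p=/zozomp_u/sludrude/wopiga, c=dekund, yielding created.
Using keep.openup using p=/ke, and see trosnemok.
I try keep.peekin using p=/zozomp_u, giving [higajux, sludrude/].


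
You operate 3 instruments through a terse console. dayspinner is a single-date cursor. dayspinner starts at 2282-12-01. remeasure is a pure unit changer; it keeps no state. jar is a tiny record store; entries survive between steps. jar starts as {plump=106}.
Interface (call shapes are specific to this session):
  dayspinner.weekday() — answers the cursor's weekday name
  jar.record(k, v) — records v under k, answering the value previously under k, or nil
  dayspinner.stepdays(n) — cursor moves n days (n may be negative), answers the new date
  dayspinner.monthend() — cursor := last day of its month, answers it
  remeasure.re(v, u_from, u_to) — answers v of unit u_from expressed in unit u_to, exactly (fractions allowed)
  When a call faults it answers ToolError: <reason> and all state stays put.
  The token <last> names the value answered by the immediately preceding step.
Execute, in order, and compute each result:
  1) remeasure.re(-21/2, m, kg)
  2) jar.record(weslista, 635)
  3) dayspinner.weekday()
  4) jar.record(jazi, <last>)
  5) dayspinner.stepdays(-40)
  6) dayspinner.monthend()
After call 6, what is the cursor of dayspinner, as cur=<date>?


Act: remeasure.re[v=-21/2; u_from=m; u_to=kg]
Obs: ToolError: incompatible units
Act: jar.record[k=weslista; v=635]
Obs: nil
Act: dayspinner.weekday[]
Obs: Friday
Act: jar.record[k=jazi; v=<last>]
Obs: nil
Act: dayspinner.stepdays[n=-40]
Obs: 2282-10-22
Act: dayspinner.monthend[]
Obs: 2282-10-31

Answer: cur=2282-10-31


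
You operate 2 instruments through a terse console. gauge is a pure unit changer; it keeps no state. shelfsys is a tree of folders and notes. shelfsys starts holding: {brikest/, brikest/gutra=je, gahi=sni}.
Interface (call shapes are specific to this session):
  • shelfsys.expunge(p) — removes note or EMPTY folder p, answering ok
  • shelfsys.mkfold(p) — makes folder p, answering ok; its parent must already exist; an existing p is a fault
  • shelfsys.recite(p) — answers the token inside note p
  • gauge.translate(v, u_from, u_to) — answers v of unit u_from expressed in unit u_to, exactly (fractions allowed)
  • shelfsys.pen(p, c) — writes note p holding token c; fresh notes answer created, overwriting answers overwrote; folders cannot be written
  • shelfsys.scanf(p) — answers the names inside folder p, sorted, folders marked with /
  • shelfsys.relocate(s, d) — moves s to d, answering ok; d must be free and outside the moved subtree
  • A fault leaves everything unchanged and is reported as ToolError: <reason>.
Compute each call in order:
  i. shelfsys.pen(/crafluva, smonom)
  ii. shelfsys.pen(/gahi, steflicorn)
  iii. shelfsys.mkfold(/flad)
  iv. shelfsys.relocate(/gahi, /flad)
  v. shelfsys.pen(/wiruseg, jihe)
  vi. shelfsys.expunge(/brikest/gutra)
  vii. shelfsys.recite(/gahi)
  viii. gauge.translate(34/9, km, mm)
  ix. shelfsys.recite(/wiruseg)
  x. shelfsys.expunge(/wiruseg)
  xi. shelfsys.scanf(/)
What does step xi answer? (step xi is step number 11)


Answer: [brikest/, crafluva, flad/, gahi]

Derivation:
[in] pen p='/crafluva' c='smonom'
  created
[in] pen p='/gahi' c='steflicorn'
  overwrote
[in] mkfold p='/flad'
  ok
[in] relocate s='/gahi' d='/flad'
  ToolError: exists
[in] pen p='/wiruseg' c='jihe'
  created
[in] expunge p='/brikest/gutra'
  ok
[in] recite p='/gahi'
  steflicorn
[in] translate v='34/9' u_from='km' u_to='mm'
  34000000/9
[in] recite p='/wiruseg'
  jihe
[in] expunge p='/wiruseg'
  ok
[in] scanf p='/'
  [brikest/, crafluva, flad/, gahi]


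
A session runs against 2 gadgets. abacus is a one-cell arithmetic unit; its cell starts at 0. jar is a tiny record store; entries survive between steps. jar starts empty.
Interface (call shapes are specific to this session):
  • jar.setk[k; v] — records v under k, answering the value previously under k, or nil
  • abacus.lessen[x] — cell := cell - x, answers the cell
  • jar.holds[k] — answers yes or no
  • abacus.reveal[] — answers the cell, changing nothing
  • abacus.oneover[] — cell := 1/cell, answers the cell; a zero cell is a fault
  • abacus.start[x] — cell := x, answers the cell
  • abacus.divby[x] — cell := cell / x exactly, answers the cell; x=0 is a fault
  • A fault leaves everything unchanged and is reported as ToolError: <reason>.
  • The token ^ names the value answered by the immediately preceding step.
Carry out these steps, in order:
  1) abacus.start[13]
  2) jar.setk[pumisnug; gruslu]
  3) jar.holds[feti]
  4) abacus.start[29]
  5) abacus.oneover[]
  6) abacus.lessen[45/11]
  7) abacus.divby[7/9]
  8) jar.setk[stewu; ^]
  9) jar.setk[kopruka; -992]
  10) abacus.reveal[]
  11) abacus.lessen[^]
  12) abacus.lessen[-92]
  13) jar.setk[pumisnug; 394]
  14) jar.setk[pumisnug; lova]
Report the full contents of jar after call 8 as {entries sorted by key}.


;; 1. abacus.start(x='13') == 13
;; 2. jar.setk(k='pumisnug', v='gruslu') == nil
;; 3. jar.holds(k='feti') == no
;; 4. abacus.start(x='29') == 29
;; 5. abacus.oneover() == 1/29
;; 6. abacus.lessen(x='45/11') == -1294/319
;; 7. abacus.divby(x='7/9') == -11646/2233
;; 8. jar.setk(k='stewu', v='^') == nil
;; 9. jar.setk(k='kopruka', v='-992') == nil
;; 10. abacus.reveal() == -11646/2233
;; 11. abacus.lessen(x='^') == 0
;; 12. abacus.lessen(x='-92') == 92
;; 13. jar.setk(k='pumisnug', v='394') == gruslu
;; 14. jar.setk(k='pumisnug', v='lova') == 394

Answer: {pumisnug=gruslu, stewu=-11646/2233}


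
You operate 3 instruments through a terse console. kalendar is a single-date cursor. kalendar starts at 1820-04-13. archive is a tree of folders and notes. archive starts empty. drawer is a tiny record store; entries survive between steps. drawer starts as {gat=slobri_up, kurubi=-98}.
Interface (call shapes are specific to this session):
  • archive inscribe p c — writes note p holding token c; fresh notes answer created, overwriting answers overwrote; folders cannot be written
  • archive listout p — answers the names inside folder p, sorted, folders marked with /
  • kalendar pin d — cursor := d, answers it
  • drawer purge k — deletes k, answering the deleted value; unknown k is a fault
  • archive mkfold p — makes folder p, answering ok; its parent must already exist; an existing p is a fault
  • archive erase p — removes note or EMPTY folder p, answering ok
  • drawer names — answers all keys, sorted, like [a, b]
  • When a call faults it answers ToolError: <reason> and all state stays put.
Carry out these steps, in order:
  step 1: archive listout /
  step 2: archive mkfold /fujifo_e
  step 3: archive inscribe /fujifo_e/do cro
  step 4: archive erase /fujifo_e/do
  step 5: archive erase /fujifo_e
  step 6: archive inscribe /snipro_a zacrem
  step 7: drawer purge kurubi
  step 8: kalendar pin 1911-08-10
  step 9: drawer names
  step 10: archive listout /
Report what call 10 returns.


Answer: [snipro_a]

Derivation:
==> archive listout(p=/)
<== []
==> archive mkfold(p=/fujifo_e)
<== ok
==> archive inscribe(p=/fujifo_e/do, c=cro)
<== created
==> archive erase(p=/fujifo_e/do)
<== ok
==> archive erase(p=/fujifo_e)
<== ok
==> archive inscribe(p=/snipro_a, c=zacrem)
<== created
==> drawer purge(k=kurubi)
<== -98
==> kalendar pin(d=1911-08-10)
<== 1911-08-10
==> drawer names()
<== [gat]
==> archive listout(p=/)
<== [snipro_a]


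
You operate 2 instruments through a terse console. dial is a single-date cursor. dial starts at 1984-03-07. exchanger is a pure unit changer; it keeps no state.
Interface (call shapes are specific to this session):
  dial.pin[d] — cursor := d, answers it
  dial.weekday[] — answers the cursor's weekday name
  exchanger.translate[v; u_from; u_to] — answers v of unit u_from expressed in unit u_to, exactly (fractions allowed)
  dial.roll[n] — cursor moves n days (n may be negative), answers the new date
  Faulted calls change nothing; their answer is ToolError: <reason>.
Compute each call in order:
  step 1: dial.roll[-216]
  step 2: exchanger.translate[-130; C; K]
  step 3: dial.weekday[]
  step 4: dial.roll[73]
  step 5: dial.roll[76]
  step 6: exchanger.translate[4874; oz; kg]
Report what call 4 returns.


Answer: 1983-10-16

Derivation:
→ roll(n→-216)
← 1983-08-04
→ translate(v→-130, u_from→C, u_to→K)
← 2863/20
→ weekday()
← Thursday
→ roll(n→73)
← 1983-10-16
→ roll(n→76)
← 1983-12-31
→ translate(v→4874, u_from→oz, u_to→kg)
← 110540460569/800000000


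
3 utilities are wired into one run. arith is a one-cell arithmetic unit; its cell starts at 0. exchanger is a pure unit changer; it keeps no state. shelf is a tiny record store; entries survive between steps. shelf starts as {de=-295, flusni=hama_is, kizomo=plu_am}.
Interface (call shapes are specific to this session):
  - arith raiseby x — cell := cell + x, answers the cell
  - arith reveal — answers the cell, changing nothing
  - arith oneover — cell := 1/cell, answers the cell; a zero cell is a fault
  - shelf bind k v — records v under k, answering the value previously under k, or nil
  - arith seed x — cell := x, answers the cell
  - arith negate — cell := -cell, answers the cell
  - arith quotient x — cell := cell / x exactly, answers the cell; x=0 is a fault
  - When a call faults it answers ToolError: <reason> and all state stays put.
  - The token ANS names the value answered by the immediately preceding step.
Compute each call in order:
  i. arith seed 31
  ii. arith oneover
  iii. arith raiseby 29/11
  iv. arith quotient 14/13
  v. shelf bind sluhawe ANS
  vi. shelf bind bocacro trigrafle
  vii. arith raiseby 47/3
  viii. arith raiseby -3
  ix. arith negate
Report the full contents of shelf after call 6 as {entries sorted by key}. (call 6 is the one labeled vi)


-- arith seed(x='31') == 31
-- arith oneover() == 1/31
-- arith raiseby(x='29/11') == 910/341
-- arith quotient(x='14/13') == 845/341
-- shelf bind(k='sluhawe', v='ANS') == nil
-- shelf bind(k='bocacro', v='trigrafle') == nil
-- arith raiseby(x='47/3') == 18562/1023
-- arith raiseby(x='-3') == 15493/1023
-- arith negate() == -15493/1023

Answer: {bocacro=trigrafle, de=-295, flusni=hama_is, kizomo=plu_am, sluhawe=845/341}


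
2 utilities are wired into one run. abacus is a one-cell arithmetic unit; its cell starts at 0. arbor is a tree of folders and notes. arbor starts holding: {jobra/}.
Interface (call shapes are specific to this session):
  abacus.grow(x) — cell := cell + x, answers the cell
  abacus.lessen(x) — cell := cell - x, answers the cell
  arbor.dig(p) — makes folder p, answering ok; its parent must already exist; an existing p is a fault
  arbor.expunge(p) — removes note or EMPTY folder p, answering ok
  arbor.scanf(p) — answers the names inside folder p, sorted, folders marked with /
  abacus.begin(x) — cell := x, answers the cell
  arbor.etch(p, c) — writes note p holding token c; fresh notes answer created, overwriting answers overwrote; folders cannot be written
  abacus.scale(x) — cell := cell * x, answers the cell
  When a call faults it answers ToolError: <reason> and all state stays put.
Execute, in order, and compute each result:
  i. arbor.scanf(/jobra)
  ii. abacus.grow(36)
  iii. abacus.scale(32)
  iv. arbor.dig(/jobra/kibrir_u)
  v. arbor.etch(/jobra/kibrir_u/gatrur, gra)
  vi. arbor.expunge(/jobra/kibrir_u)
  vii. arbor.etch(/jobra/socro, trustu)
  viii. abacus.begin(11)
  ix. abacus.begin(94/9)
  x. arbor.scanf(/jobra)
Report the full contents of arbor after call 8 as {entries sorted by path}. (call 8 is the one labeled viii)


Answer: {jobra/, jobra/kibrir_u/, jobra/kibrir_u/gatrur=gra, jobra/socro=trustu}

Derivation:
I use scanf(p='/jobra'), and get [].
I use grow(x='36'), giving 36.
Invoking scale(x='32'): 1152.
Calling dig(p='/jobra/kibrir_u'), yielding ok.
Calling etch(p='/jobra/kibrir_u/gatrur', c='gra'): created.
I use expunge(p='/jobra/kibrir_u'), → ToolError: not empty.
Calling etch(p='/jobra/socro', c='trustu'): created.
I use begin(x='11'), → 11.
I try begin(x='94/9'), and observe 94/9.
Then scanf(p='/jobra'), giving [kibrir_u/, socro].


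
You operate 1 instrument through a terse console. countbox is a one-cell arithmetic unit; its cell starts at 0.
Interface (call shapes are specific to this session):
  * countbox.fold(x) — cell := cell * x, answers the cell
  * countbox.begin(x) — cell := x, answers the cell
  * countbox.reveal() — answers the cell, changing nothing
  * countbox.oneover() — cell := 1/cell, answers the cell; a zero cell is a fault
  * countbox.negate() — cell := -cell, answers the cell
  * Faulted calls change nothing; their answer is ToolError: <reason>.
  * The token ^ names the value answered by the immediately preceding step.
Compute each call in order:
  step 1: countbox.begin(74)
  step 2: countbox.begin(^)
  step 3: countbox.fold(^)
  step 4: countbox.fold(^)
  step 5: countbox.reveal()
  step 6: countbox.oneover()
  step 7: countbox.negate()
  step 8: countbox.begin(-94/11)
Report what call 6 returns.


Do: countbox.begin[x=74]
See: 74
Do: countbox.begin[x=^]
See: 74
Do: countbox.fold[x=^]
See: 5476
Do: countbox.fold[x=^]
See: 29986576
Do: countbox.reveal[]
See: 29986576
Do: countbox.oneover[]
See: 1/29986576
Do: countbox.negate[]
See: -1/29986576
Do: countbox.begin[x=-94/11]
See: -94/11

Answer: 1/29986576


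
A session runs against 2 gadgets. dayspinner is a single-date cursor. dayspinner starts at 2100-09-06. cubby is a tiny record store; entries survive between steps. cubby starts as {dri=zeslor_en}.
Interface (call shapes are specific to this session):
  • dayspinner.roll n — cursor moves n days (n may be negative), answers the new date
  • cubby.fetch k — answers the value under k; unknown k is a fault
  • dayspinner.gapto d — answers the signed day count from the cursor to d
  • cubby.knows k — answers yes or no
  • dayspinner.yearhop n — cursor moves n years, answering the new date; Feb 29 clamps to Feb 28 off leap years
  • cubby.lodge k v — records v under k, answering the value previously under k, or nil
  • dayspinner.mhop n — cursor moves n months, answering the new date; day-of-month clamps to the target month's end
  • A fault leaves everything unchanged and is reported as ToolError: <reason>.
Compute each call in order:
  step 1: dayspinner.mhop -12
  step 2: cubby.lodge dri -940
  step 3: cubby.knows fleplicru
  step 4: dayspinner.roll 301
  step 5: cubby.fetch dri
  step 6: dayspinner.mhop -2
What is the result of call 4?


% mhop(n→-12) : 2099-09-06
% lodge(k→dri, v→-940) : zeslor_en
% knows(k→fleplicru) : no
% roll(n→301) : 2100-07-04
% fetch(k→dri) : -940
% mhop(n→-2) : 2100-05-04

Answer: 2100-07-04


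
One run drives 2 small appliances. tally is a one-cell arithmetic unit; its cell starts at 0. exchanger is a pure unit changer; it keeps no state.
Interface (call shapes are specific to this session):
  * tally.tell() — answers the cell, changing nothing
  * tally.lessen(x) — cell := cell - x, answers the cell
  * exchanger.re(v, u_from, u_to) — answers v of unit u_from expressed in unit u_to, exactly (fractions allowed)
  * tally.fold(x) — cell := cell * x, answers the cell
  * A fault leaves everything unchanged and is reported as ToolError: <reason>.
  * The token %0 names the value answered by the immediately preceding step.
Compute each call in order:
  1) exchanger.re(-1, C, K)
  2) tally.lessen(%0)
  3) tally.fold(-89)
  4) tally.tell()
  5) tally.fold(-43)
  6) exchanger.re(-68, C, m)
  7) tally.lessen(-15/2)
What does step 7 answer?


Answer: -20830211/20

Derivation:
I use exchanger.re using v: -1, u_from: C, u_to: K, → 5443/20.
I call tally.lessen using x: %0, and see -5443/20.
Invoking tally.fold using x: -89, and get 484427/20.
Next I call tally.tell: 484427/20.
Then tally.fold using x: -43, and get -20830361/20.
Calling exchanger.re using v: -68, u_from: C, u_to: m: ToolError: incompatible units.
Now I run tally.lessen using x: -15/2, → -20830211/20.


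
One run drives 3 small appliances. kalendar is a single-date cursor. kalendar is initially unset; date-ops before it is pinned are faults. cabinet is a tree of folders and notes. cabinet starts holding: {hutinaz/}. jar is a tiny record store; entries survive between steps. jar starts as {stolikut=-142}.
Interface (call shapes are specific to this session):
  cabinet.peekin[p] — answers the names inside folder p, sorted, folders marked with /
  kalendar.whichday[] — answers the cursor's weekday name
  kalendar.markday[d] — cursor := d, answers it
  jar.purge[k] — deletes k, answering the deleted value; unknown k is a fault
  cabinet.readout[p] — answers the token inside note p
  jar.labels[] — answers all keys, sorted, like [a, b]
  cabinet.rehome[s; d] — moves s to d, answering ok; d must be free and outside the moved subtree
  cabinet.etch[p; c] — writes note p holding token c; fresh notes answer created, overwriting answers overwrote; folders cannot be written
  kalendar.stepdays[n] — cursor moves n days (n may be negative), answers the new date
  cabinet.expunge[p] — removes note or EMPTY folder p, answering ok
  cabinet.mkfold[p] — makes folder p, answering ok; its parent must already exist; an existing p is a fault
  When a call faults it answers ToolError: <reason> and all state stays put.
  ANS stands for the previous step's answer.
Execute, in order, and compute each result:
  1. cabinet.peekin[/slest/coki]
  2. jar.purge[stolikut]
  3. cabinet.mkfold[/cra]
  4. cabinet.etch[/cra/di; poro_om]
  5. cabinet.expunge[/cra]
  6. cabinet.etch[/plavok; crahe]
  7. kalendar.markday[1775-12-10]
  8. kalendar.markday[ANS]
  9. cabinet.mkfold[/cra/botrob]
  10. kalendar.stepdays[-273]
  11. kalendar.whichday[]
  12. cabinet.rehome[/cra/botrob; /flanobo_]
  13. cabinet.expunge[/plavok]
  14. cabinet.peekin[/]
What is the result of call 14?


Answer: [cra/, flanobo_/, hutinaz/]

Derivation:
Next I call cabinet.peekin with p=/slest/coki, and get ToolError: not found.
Invoking jar.purge with k=stolikut, → -142.
Now I run cabinet.mkfold with p=/cra, → ok.
Using cabinet.etch with p=/cra/di, c=poro_om, and observe created.
Next I call cabinet.expunge with p=/cra, → ToolError: not empty.
I call cabinet.etch with p=/plavok, c=crahe, → created.
I try kalendar.markday with d=1775-12-10, → 1775-12-10.
Calling kalendar.markday with d=ANS, yielding 1775-12-10.
I run cabinet.mkfold with p=/cra/botrob, and observe ok.
I use kalendar.stepdays with n=-273, — result: 1775-03-12.
I use kalendar.whichday(), and get Sunday.
I call cabinet.rehome with s=/cra/botrob, d=/flanobo_, and see ok.
I try cabinet.expunge with p=/plavok, and get ok.
I use cabinet.peekin with p=/, and get [cra/, flanobo_/, hutinaz/].


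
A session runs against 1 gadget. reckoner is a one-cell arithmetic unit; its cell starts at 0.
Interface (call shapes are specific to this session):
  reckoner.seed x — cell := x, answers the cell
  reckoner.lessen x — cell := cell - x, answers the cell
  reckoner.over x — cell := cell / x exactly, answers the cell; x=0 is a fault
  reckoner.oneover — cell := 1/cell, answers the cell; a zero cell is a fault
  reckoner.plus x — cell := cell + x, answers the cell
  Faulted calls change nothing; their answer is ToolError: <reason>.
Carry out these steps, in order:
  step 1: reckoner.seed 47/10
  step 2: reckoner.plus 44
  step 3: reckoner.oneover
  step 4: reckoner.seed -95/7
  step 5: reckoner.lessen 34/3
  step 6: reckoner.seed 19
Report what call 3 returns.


Answer: 10/487

Derivation:
;; 1. seed(47/10) == 47/10
;; 2. plus(44) == 487/10
;; 3. oneover() == 10/487
;; 4. seed(-95/7) == -95/7
;; 5. lessen(34/3) == -523/21
;; 6. seed(19) == 19


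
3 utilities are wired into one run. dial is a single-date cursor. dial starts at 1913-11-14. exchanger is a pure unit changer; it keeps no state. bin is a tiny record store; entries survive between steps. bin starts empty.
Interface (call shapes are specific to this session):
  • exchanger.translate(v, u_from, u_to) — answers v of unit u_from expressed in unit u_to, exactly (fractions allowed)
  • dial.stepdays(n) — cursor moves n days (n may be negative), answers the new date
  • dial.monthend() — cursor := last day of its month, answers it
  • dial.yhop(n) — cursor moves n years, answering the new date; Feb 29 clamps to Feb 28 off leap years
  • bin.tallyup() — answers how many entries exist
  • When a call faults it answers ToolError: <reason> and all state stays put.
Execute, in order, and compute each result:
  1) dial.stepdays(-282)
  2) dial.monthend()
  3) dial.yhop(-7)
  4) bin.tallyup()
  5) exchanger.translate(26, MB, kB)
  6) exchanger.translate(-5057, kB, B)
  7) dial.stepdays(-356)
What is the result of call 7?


Answer: 1905-03-09

Derivation:
Do: dial.stepdays[n: -282]
See: 1913-02-05
Do: dial.monthend[]
See: 1913-02-28
Do: dial.yhop[n: -7]
See: 1906-02-28
Do: bin.tallyup[]
See: 0
Do: exchanger.translate[v: 26; u_from: MB; u_to: kB]
See: 26000
Do: exchanger.translate[v: -5057; u_from: kB; u_to: B]
See: -5057000
Do: dial.stepdays[n: -356]
See: 1905-03-09


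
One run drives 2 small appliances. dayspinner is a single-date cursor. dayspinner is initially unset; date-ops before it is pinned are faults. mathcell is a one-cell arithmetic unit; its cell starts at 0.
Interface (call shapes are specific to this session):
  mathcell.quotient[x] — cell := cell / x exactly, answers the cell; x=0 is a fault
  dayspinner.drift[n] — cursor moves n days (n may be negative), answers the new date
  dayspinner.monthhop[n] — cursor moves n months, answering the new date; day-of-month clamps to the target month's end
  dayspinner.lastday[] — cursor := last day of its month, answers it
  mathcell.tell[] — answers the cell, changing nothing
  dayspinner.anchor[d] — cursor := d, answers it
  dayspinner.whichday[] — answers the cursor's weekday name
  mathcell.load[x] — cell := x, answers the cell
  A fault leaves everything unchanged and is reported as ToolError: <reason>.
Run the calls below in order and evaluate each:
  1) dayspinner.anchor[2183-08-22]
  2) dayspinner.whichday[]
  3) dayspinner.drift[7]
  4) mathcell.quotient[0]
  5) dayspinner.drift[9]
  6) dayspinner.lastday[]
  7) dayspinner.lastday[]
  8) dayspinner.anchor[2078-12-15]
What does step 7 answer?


Answer: 2183-09-30

Derivation:
CALL dayspinner.anchor[2183-08-22]
RET  2183-08-22
CALL dayspinner.whichday[]
RET  Friday
CALL dayspinner.drift[7]
RET  2183-08-29
CALL mathcell.quotient[0]
RET  ToolError: division by zero
CALL dayspinner.drift[9]
RET  2183-09-07
CALL dayspinner.lastday[]
RET  2183-09-30
CALL dayspinner.lastday[]
RET  2183-09-30
CALL dayspinner.anchor[2078-12-15]
RET  2078-12-15


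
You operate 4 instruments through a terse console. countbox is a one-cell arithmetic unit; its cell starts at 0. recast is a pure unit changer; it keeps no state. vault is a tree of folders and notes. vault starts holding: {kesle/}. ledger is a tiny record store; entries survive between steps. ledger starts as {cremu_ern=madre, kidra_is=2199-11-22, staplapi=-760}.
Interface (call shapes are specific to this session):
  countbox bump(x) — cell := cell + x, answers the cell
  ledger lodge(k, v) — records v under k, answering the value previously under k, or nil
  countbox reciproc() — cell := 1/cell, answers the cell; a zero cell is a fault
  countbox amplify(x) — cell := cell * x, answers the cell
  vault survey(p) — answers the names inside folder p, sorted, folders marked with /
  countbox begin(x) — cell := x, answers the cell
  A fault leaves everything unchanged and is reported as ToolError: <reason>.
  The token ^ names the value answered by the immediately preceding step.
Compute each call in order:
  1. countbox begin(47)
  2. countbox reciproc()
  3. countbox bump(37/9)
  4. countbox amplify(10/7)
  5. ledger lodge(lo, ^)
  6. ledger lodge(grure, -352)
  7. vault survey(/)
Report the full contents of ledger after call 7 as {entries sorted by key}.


Answer: {cremu_ern=madre, grure=-352, kidra_is=2199-11-22, lo=17480/2961, staplapi=-760}

Derivation:
Calling countbox begin using 47, and get 47.
I invoke countbox reciproc: 1/47.
I invoke countbox bump using 37/9, and get 1748/423.
Calling countbox amplify using 10/7, → 17480/2961.
Using ledger lodge using lo, ^: nil.
Using ledger lodge using grure, -352, giving nil.
I try vault survey using /, yielding [kesle/].


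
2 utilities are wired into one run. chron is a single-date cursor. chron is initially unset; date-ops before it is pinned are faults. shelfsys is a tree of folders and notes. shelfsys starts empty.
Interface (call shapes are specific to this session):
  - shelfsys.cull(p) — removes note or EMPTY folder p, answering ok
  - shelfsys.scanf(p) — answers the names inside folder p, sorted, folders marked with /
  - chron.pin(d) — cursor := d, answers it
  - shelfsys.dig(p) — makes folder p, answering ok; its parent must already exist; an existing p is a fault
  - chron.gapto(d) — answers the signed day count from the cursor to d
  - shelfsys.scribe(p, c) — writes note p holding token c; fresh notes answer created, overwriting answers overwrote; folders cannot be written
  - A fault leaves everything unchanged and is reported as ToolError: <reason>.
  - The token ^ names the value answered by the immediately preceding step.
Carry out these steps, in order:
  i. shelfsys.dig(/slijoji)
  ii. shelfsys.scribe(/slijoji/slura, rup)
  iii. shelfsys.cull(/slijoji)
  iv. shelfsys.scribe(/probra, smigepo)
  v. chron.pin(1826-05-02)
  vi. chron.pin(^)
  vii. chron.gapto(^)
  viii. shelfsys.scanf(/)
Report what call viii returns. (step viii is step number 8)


CALL shelfsys.dig[p: /slijoji]
RET  ok
CALL shelfsys.scribe[p: /slijoji/slura; c: rup]
RET  created
CALL shelfsys.cull[p: /slijoji]
RET  ToolError: not empty
CALL shelfsys.scribe[p: /probra; c: smigepo]
RET  created
CALL chron.pin[d: 1826-05-02]
RET  1826-05-02
CALL chron.pin[d: ^]
RET  1826-05-02
CALL chron.gapto[d: ^]
RET  0
CALL shelfsys.scanf[p: /]
RET  [probra, slijoji/]

Answer: [probra, slijoji/]


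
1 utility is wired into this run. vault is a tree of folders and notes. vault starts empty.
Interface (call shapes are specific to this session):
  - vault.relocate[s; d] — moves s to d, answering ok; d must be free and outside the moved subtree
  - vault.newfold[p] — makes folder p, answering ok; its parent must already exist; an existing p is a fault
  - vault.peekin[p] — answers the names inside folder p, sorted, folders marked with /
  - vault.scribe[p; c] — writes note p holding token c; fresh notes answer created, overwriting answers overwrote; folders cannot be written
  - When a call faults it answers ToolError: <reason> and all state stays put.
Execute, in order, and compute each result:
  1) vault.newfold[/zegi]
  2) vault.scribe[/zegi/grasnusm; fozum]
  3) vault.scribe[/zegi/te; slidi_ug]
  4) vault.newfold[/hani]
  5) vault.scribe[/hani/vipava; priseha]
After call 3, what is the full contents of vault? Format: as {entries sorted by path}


# vault.newfold(p=/zegi) ~> ok
# vault.scribe(p=/zegi/grasnusm, c=fozum) ~> created
# vault.scribe(p=/zegi/te, c=slidi_ug) ~> created
# vault.newfold(p=/hani) ~> ok
# vault.scribe(p=/hani/vipava, c=priseha) ~> created

Answer: {zegi/, zegi/grasnusm=fozum, zegi/te=slidi_ug}


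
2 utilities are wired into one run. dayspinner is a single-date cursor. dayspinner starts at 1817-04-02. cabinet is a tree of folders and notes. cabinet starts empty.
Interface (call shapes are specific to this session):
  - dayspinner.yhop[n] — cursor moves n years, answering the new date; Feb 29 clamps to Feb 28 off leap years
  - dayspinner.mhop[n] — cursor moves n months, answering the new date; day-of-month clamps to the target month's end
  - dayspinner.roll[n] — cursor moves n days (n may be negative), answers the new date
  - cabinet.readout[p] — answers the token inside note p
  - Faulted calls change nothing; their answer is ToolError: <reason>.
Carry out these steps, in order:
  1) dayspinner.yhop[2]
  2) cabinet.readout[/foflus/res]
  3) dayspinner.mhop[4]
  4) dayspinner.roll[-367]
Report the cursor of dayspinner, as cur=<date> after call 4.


I run dayspinner.yhop on n: 2, and observe 1819-04-02.
Using cabinet.readout on p: /foflus/res: ToolError: not found.
I run dayspinner.mhop on n: 4, giving 1819-08-02.
I invoke dayspinner.roll on n: -367, → 1818-07-31.

Answer: cur=1818-07-31


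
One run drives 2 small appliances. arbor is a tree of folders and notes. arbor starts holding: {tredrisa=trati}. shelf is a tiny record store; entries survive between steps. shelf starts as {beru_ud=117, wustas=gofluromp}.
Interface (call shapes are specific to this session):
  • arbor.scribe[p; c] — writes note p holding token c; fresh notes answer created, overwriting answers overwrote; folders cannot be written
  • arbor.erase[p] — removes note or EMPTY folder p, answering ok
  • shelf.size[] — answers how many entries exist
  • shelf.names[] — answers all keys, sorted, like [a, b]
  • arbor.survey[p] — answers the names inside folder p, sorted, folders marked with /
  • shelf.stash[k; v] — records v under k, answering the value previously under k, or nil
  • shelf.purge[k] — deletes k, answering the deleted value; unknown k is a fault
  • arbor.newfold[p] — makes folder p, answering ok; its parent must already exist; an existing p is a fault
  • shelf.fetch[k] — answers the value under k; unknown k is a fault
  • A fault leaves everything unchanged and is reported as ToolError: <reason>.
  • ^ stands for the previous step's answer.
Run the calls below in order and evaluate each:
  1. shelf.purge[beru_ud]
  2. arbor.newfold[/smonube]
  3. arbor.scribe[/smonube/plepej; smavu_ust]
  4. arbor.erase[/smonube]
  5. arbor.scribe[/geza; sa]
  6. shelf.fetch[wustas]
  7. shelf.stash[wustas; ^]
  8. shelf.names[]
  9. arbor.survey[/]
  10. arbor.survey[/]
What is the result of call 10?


% shelf.purge k→beru_ud
[out] 117
% arbor.newfold p→/smonube
[out] ok
% arbor.scribe p→/smonube/plepej c→smavu_ust
[out] created
% arbor.erase p→/smonube
[out] ToolError: not empty
% arbor.scribe p→/geza c→sa
[out] created
% shelf.fetch k→wustas
[out] gofluromp
% shelf.stash k→wustas v→^
[out] gofluromp
% shelf.names
[out] [wustas]
% arbor.survey p→/
[out] [geza, smonube/, tredrisa]
% arbor.survey p→/
[out] [geza, smonube/, tredrisa]

Answer: [geza, smonube/, tredrisa]
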